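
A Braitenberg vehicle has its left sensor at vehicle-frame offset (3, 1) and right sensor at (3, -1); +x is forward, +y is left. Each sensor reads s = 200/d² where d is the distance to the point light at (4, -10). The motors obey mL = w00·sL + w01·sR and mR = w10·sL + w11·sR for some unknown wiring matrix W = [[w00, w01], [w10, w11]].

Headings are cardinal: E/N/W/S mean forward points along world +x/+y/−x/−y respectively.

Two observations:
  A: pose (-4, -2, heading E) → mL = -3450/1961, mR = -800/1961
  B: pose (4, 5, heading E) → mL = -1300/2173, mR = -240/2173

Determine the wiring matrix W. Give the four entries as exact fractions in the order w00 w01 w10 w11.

1/2 -1 1/2 -1/2

obs A: pose=(-4,-2,E) → sL=100/53, sR=100/37, mL=-3450/1961, mR=-800/1961
obs B: pose=(4,5,E) → sL=40/53, sR=40/41, mL=-1300/2173, mR=-240/2173
sensor matrix S = [[100/53, 100/37], [40/53, 40/41]]; det S = -16000/80401
solve [mL_A; mL_B] = S·[w00; w01] and [mR_A; mR_B] = S·[w10; w11]:
  w00 = 1/2, w01 = -1, w10 = 1/2, w11 = -1/2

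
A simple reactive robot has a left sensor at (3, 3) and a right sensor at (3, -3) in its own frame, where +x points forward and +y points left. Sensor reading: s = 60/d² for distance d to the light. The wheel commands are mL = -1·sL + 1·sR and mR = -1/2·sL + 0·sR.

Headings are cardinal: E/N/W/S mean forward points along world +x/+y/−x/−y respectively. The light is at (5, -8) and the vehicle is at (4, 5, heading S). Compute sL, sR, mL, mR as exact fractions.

left sensor world pos  = (7, 2); dL² = 104
right sensor world pos = (1, 2); dR² = 116
sL = 60/104 = 15/26
sR = 60/116 = 15/29
mL = -1·sL + 1·sR = -45/754
mR = -1/2·sL + 0·sR = -15/52

15/26 15/29 -45/754 -15/52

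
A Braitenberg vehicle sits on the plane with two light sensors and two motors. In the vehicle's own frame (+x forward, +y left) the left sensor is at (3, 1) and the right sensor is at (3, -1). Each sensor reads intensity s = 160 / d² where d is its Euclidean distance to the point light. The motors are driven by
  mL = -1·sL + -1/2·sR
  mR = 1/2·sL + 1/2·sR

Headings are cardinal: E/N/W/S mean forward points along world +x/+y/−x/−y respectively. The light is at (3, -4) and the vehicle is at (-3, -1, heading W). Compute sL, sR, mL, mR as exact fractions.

left sensor world pos  = (-6, -2); dL² = 85
right sensor world pos = (-6, 0); dR² = 97
sL = 160/85 = 32/17
sR = 160/97 = 160/97
mL = -1·sL + -1/2·sR = -4464/1649
mR = 1/2·sL + 1/2·sR = 2912/1649

32/17 160/97 -4464/1649 2912/1649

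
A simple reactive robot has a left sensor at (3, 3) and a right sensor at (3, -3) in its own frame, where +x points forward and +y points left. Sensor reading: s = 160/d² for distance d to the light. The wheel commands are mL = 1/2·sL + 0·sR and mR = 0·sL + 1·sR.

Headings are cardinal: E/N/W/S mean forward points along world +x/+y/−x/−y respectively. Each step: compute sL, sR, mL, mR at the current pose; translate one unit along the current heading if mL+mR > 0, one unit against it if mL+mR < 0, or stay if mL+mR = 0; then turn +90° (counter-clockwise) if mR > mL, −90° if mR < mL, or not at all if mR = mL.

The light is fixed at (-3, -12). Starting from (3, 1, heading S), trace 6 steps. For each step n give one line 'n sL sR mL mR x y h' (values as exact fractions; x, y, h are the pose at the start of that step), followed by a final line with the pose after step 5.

n=0: pose=(3,1,S); sL=160/181, sR=160/109; mL=80/181, mR=160/109; mL+mR=37680/19729 → advance +1; mR−mL=20240/19729 → turn +1·90°
n=1: pose=(3,0,E); sL=80/153, sR=80/81; mL=40/153, mR=80/81; mL+mR=1720/1377 → advance +1; mR−mL=1000/1377 → turn +1·90°
n=2: pose=(4,0,N); sL=160/241, sR=32/65; mL=80/241, mR=32/65; mL+mR=12912/15665 → advance +1; mR−mL=2512/15665 → turn +1·90°
n=3: pose=(4,1,W); sL=40/29, sR=10/17; mL=20/29, mR=10/17; mL+mR=630/493 → advance +1; mR−mL=-50/493 → turn -1·90°
n=4: pose=(3,1,N); sL=32/53, sR=160/337; mL=16/53, mR=160/337; mL+mR=13872/17861 → advance +1; mR−mL=3088/17861 → turn +1·90°
n=5: pose=(3,2,W); sL=16/13, sR=80/149; mL=8/13, mR=80/149; mL+mR=2232/1937 → advance +1; mR−mL=-152/1937 → turn -1·90°

0 160/181 160/109 80/181 160/109 3 1 S
1 80/153 80/81 40/153 80/81 3 0 E
2 160/241 32/65 80/241 32/65 4 0 N
3 40/29 10/17 20/29 10/17 4 1 W
4 32/53 160/337 16/53 160/337 3 1 N
5 16/13 80/149 8/13 80/149 3 2 W
final 2 2 N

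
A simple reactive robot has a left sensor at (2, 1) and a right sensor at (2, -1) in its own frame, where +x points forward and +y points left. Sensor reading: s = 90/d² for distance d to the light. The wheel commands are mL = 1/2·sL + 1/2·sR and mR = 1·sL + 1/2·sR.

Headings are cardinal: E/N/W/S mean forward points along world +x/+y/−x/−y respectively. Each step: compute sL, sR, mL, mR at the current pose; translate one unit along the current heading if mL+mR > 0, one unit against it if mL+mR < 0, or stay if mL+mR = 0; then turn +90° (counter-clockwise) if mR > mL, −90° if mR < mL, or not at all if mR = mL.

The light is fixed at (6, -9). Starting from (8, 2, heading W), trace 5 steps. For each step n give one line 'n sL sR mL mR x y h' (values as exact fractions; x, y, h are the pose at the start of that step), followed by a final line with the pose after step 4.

0 9/10 5/8 61/80 97/80 8 2 W
1 18/17 10/9 166/153 247/153 7 2 S
2 9/13 1 11/13 31/26 7 1 E
3 18/29 10/17 298/493 451/493 8 1 N
4 9/10 5/8 61/80 97/80 8 2 W
final 7 2 S

n=0: pose=(8,2,W); sL=9/10, sR=5/8; mL=61/80, mR=97/80; mL+mR=79/40 → advance +1; mR−mL=9/20 → turn +1·90°
n=1: pose=(7,2,S); sL=18/17, sR=10/9; mL=166/153, mR=247/153; mL+mR=413/153 → advance +1; mR−mL=9/17 → turn +1·90°
n=2: pose=(7,1,E); sL=9/13, sR=1; mL=11/13, mR=31/26; mL+mR=53/26 → advance +1; mR−mL=9/26 → turn +1·90°
n=3: pose=(8,1,N); sL=18/29, sR=10/17; mL=298/493, mR=451/493; mL+mR=749/493 → advance +1; mR−mL=9/29 → turn +1·90°
n=4: pose=(8,2,W); sL=9/10, sR=5/8; mL=61/80, mR=97/80; mL+mR=79/40 → advance +1; mR−mL=9/20 → turn +1·90°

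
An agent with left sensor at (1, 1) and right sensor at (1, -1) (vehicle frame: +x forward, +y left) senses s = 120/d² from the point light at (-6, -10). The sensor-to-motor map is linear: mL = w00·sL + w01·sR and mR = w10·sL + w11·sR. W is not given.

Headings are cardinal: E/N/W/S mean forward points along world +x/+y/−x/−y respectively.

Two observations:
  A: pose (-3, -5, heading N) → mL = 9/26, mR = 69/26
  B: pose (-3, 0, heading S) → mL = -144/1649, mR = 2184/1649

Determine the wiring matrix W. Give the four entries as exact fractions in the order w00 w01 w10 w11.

obs A: pose=(-3,-5,N) → sL=3, sR=30/13, mL=9/26, mR=69/26
obs B: pose=(-3,0,S) → sL=120/97, sR=24/17, mL=-144/1649, mR=2184/1649
sensor matrix S = [[3, 30/13], [120/97, 24/17]]; det S = 29592/21437
solve [mL_A; mL_B] = S·[w00; w01] and [mR_A; mR_B] = S·[w10; w11]:
  w00 = 1/2, w01 = -1/2, w10 = 1/2, w11 = 1/2

1/2 -1/2 1/2 1/2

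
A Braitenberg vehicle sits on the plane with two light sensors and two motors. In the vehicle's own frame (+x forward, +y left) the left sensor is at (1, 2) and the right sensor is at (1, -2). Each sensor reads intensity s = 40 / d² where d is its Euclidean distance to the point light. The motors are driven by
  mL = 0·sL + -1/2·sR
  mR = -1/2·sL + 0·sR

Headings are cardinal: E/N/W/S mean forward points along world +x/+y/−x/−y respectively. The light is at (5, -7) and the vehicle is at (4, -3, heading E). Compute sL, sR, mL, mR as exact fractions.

10/9 10 -5 -5/9

left sensor world pos  = (5, -1); dL² = 36
right sensor world pos = (5, -5); dR² = 4
sL = 40/36 = 10/9
sR = 40/4 = 10
mL = 0·sL + -1/2·sR = -5
mR = -1/2·sL + 0·sR = -5/9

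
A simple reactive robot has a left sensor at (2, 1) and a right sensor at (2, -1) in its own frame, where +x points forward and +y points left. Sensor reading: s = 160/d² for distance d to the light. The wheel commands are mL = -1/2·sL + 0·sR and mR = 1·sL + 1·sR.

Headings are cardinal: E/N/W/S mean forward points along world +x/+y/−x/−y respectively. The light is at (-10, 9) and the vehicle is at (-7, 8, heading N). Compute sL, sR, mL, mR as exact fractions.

32 160/17 -16 704/17

left sensor world pos  = (-8, 10); dL² = 5
right sensor world pos = (-6, 10); dR² = 17
sL = 160/5 = 32
sR = 160/17 = 160/17
mL = -1/2·sL + 0·sR = -16
mR = 1·sL + 1·sR = 704/17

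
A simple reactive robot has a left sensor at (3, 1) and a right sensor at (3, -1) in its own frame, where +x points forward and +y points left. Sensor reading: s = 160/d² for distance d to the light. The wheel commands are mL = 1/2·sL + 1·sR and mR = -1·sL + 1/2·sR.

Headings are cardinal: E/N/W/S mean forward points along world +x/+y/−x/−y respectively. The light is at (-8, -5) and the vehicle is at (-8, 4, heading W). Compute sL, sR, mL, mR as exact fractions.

160/73 160/109 20400/7957 -11600/7957

left sensor world pos  = (-11, 3); dL² = 73
right sensor world pos = (-11, 5); dR² = 109
sL = 160/73 = 160/73
sR = 160/109 = 160/109
mL = 1/2·sL + 1·sR = 20400/7957
mR = -1·sL + 1/2·sR = -11600/7957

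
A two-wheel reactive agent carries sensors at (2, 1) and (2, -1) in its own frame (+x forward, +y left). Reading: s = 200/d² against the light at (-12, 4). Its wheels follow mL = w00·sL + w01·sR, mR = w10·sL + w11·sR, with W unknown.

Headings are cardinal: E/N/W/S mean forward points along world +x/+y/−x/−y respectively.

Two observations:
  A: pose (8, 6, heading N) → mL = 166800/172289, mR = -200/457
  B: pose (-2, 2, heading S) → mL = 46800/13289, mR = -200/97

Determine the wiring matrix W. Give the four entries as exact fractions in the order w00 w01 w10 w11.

obs A: pose=(8,6,N) → sL=200/377, sR=200/457, mL=166800/172289, mR=-200/457
obs B: pose=(-2,2,S) → sL=200/137, sR=200/97, mL=46800/13289, mR=-200/97
sensor matrix S = [[200/377, 200/457], [200/137, 200/97]]; det S = 1041600000/2289548521
solve [mL_A; mL_B] = S·[w00; w01] and [mR_A; mR_B] = S·[w10; w11]:
  w00 = 1, w01 = 1, w10 = 0, w11 = -1

1 1 0 -1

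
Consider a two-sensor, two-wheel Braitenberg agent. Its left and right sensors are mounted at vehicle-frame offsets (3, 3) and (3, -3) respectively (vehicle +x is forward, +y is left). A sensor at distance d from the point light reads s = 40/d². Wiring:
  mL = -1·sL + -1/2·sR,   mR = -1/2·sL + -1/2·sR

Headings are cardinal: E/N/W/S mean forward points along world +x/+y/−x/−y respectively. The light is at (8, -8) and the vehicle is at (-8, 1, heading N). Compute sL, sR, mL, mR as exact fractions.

8/101 40/313 -4524/31613 -3272/31613

left sensor world pos  = (-11, 4); dL² = 505
right sensor world pos = (-5, 4); dR² = 313
sL = 40/505 = 8/101
sR = 40/313 = 40/313
mL = -1·sL + -1/2·sR = -4524/31613
mR = -1/2·sL + -1/2·sR = -3272/31613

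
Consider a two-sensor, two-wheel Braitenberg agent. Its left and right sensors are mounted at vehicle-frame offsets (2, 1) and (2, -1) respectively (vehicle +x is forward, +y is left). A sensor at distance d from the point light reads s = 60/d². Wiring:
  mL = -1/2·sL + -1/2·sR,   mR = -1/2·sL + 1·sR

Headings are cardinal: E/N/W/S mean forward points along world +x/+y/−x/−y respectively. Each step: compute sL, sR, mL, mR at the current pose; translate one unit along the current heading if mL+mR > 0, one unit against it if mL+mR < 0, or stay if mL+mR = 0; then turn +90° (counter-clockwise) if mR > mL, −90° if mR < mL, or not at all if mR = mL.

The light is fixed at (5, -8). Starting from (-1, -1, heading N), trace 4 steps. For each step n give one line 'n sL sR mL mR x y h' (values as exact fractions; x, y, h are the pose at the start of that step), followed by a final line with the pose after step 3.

0 6/13 30/53 -354/689 231/689 -1 -1 N
1 60/89 60/113 -6060/10057 1950/10057 -1 -2 W
2 15/8 15/13 -315/208 45/208 0 -2 S
3 60/73 4/3 -236/219 202/219 0 -1 E
final -1 -1 N

n=0: pose=(-1,-1,N); sL=6/13, sR=30/53; mL=-354/689, mR=231/689; mL+mR=-123/689 → advance -1; mR−mL=45/53 → turn +1·90°
n=1: pose=(-1,-2,W); sL=60/89, sR=60/113; mL=-6060/10057, mR=1950/10057; mL+mR=-4110/10057 → advance -1; mR−mL=90/113 → turn +1·90°
n=2: pose=(0,-2,S); sL=15/8, sR=15/13; mL=-315/208, mR=45/208; mL+mR=-135/104 → advance -1; mR−mL=45/26 → turn +1·90°
n=3: pose=(0,-1,E); sL=60/73, sR=4/3; mL=-236/219, mR=202/219; mL+mR=-34/219 → advance -1; mR−mL=2 → turn +1·90°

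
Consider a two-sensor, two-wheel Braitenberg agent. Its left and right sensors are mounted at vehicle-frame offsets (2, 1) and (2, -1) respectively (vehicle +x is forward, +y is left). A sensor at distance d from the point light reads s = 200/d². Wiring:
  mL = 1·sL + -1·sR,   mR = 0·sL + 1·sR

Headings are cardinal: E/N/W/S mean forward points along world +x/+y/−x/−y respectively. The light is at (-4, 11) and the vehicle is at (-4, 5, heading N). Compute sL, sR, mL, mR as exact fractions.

left sensor world pos  = (-5, 7); dL² = 17
right sensor world pos = (-3, 7); dR² = 17
sL = 200/17 = 200/17
sR = 200/17 = 200/17
mL = 1·sL + -1·sR = 0
mR = 0·sL + 1·sR = 200/17

200/17 200/17 0 200/17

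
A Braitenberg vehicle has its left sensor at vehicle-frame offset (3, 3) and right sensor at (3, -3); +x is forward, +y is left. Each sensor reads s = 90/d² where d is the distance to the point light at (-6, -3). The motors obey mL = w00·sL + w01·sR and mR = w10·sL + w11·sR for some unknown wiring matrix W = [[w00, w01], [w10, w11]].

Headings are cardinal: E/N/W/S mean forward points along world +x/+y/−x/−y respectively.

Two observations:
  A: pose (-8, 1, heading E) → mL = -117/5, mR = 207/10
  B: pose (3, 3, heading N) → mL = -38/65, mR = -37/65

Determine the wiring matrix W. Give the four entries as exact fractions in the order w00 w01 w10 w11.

-1/2 -1/2 -1 1/2

obs A: pose=(-8,1,E) → sL=9/5, sR=45, mL=-117/5, mR=207/10
obs B: pose=(3,3,N) → sL=10/13, sR=2/5, mL=-38/65, mR=-37/65
sensor matrix S = [[9/5, 45], [10/13, 2/5]]; det S = -11016/325
solve [mL_A; mL_B] = S·[w00; w01] and [mR_A; mR_B] = S·[w10; w11]:
  w00 = -1/2, w01 = -1/2, w10 = -1, w11 = 1/2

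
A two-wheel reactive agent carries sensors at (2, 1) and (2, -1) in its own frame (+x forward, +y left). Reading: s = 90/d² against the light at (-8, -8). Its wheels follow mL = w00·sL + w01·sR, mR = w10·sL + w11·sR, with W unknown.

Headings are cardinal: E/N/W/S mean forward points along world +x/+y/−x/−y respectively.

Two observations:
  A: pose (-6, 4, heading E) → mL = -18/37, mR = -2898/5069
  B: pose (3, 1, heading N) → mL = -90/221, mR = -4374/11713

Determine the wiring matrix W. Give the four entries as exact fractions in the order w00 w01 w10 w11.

obs A: pose=(-6,4,E) → sL=18/37, sR=90/137, mL=-18/37, mR=-2898/5069
obs B: pose=(3,1,N) → sL=90/221, sR=18/53, mL=-90/221, mR=-4374/11713
sensor matrix S = [[18/37, 90/137], [90/221, 18/53]]; det S = -6074352/59373197
solve [mL_A; mL_B] = S·[w00; w01] and [mR_A; mR_B] = S·[w10; w11]:
  w00 = -1, w01 = 0, w10 = -1/2, w11 = -1/2

-1 0 -1/2 -1/2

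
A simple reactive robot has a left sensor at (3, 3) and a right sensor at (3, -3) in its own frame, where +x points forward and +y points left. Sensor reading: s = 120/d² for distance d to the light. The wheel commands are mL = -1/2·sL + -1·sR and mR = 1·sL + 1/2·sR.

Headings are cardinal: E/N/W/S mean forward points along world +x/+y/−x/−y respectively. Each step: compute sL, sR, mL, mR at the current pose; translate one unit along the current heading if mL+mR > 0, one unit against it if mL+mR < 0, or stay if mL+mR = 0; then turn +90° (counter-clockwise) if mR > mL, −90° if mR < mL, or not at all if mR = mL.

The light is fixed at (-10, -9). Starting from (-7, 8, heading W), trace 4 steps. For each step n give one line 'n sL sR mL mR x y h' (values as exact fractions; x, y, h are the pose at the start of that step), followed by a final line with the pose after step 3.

0 30/49 3/10 -297/490 747/980 -7 8 W
1 120/221 120/197 -38340/43537 36900/43537 -8 8 S
2 60/233 12/25 -3546/5825 2898/5825 -8 9 E
3 24/89 120/457 -16164/40673 16308/40673 -9 9 N
final -9 10 W

n=0: pose=(-7,8,W); sL=30/49, sR=3/10; mL=-297/490, mR=747/980; mL+mR=153/980 → advance +1; mR−mL=1341/980 → turn +1·90°
n=1: pose=(-8,8,S); sL=120/221, sR=120/197; mL=-38340/43537, mR=36900/43537; mL+mR=-1440/43537 → advance -1; mR−mL=75240/43537 → turn +1·90°
n=2: pose=(-8,9,E); sL=60/233, sR=12/25; mL=-3546/5825, mR=2898/5825; mL+mR=-648/5825 → advance -1; mR−mL=6444/5825 → turn +1·90°
n=3: pose=(-9,9,N); sL=24/89, sR=120/457; mL=-16164/40673, mR=16308/40673; mL+mR=144/40673 → advance +1; mR−mL=32472/40673 → turn +1·90°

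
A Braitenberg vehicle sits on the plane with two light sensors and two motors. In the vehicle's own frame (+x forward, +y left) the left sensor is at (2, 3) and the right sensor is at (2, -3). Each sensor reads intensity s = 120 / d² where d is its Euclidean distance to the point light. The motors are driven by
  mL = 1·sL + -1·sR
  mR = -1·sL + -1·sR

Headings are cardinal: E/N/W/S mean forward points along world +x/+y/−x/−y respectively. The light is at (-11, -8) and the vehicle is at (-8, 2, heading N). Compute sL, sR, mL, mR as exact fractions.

5/6 2/3 1/6 -3/2

left sensor world pos  = (-11, 4); dL² = 144
right sensor world pos = (-5, 4); dR² = 180
sL = 120/144 = 5/6
sR = 120/180 = 2/3
mL = 1·sL + -1·sR = 1/6
mR = -1·sL + -1·sR = -3/2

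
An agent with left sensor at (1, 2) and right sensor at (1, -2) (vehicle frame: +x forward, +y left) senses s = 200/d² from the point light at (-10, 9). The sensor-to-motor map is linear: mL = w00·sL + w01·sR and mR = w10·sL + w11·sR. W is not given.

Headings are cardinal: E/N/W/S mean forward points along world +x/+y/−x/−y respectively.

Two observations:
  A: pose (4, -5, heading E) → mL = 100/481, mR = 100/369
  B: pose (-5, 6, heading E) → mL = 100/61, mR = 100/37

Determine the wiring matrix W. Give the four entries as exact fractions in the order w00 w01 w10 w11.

0 1/2 1/2 0

obs A: pose=(4,-5,E) → sL=200/369, sR=200/481, mL=100/481, mR=100/369
obs B: pose=(-5,6,E) → sL=200/37, sR=200/61, mL=100/61, mR=100/37
sensor matrix S = [[200/369, 200/481], [200/37, 200/61]]; det S = -188480000/400592673
solve [mL_A; mL_B] = S·[w00; w01] and [mR_A; mR_B] = S·[w10; w11]:
  w00 = 0, w01 = 1/2, w10 = 1/2, w11 = 0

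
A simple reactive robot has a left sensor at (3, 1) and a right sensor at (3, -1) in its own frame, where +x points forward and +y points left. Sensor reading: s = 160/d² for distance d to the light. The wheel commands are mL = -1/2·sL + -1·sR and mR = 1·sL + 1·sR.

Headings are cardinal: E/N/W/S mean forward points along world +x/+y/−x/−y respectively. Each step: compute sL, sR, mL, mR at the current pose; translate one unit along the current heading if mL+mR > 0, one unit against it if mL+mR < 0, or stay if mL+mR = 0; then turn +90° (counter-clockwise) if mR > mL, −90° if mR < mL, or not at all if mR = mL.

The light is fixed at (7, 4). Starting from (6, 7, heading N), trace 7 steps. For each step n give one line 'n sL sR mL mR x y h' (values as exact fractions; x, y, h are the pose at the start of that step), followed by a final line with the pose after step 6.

n=0: pose=(6,7,N); sL=4, sR=40/9; mL=-58/9, mR=76/9; mL+mR=2 → advance +1; mR−mL=134/9 → turn +1·90°
n=1: pose=(6,8,W); sL=32/5, sR=160/41; mL=-1456/205, mR=2112/205; mL+mR=16/5 → advance +1; mR−mL=3568/205 → turn +1·90°
n=2: pose=(5,8,S); sL=80, sR=16; mL=-56, mR=96; mL+mR=40 → advance +1; mR−mL=152 → turn +1·90°
n=3: pose=(5,7,E); sL=160/17, sR=32; mL=-624/17, mR=704/17; mL+mR=80/17 → advance +1; mR−mL=1328/17 → turn +1·90°
n=4: pose=(6,7,N); sL=4, sR=40/9; mL=-58/9, mR=76/9; mL+mR=2 → advance +1; mR−mL=134/9 → turn +1·90°
n=5: pose=(6,8,W); sL=32/5, sR=160/41; mL=-1456/205, mR=2112/205; mL+mR=16/5 → advance +1; mR−mL=3568/205 → turn +1·90°
n=6: pose=(5,8,S); sL=80, sR=16; mL=-56, mR=96; mL+mR=40 → advance +1; mR−mL=152 → turn +1·90°

0 4 40/9 -58/9 76/9 6 7 N
1 32/5 160/41 -1456/205 2112/205 6 8 W
2 80 16 -56 96 5 8 S
3 160/17 32 -624/17 704/17 5 7 E
4 4 40/9 -58/9 76/9 6 7 N
5 32/5 160/41 -1456/205 2112/205 6 8 W
6 80 16 -56 96 5 8 S
final 5 7 E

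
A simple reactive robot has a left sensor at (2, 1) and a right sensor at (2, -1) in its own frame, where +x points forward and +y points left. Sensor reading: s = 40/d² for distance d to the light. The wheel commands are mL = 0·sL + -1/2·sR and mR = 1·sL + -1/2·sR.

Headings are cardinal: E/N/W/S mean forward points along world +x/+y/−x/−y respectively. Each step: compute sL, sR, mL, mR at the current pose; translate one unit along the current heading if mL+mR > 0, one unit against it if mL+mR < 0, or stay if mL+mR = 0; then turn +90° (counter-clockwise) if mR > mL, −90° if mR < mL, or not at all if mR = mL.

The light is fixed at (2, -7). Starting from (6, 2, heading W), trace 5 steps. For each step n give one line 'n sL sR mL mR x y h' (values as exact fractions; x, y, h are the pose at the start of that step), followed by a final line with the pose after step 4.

0 10/17 5/13 -5/26 175/442 6 2 W
1 8/13 40/53 -20/53 164/689 5 2 S
2 20/73 20/53 -10/53 330/3869 5 3 E
3 8/29 40/153 -20/153 644/4437 4 3 N
4 2/5 5/18 -5/36 47/180 4 4 W
final 3 4 S

n=0: pose=(6,2,W); sL=10/17, sR=5/13; mL=-5/26, mR=175/442; mL+mR=45/221 → advance +1; mR−mL=10/17 → turn +1·90°
n=1: pose=(5,2,S); sL=8/13, sR=40/53; mL=-20/53, mR=164/689; mL+mR=-96/689 → advance -1; mR−mL=8/13 → turn +1·90°
n=2: pose=(5,3,E); sL=20/73, sR=20/53; mL=-10/53, mR=330/3869; mL+mR=-400/3869 → advance -1; mR−mL=20/73 → turn +1·90°
n=3: pose=(4,3,N); sL=8/29, sR=40/153; mL=-20/153, mR=644/4437; mL+mR=64/4437 → advance +1; mR−mL=8/29 → turn +1·90°
n=4: pose=(4,4,W); sL=2/5, sR=5/18; mL=-5/36, mR=47/180; mL+mR=11/90 → advance +1; mR−mL=2/5 → turn +1·90°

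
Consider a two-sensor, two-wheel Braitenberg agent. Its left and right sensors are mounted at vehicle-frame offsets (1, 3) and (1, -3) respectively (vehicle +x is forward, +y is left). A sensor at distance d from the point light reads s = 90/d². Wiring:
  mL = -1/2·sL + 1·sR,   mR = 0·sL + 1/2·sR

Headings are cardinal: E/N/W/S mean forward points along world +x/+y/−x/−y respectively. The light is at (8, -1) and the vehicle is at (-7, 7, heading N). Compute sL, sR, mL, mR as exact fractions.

left sensor world pos  = (-10, 8); dL² = 405
right sensor world pos = (-4, 8); dR² = 225
sL = 90/405 = 2/9
sR = 90/225 = 2/5
mL = -1/2·sL + 1·sR = 13/45
mR = 0·sL + 1/2·sR = 1/5

2/9 2/5 13/45 1/5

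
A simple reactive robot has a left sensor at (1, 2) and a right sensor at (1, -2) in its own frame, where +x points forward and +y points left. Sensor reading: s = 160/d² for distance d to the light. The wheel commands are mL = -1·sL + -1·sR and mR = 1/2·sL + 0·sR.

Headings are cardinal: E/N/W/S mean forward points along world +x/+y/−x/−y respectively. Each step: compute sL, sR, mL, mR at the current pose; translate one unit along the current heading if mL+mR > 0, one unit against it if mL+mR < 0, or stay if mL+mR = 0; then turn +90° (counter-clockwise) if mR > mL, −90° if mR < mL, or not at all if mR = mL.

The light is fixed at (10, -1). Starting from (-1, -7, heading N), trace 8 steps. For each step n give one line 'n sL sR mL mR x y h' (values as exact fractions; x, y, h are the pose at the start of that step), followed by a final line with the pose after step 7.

0 80/97 80/53 -12000/5141 40/97 -1 -7 N
1 32/45 160/169 -12608/7605 16/45 -1 -8 W
2 5/4 10/13 -105/52 5/8 0 -8 S
3 160/97 32/29 -7744/2813 80/97 0 -7 E
4 80/97 80/53 -12000/5141 40/97 -1 -7 N
5 32/45 160/169 -12608/7605 16/45 -1 -8 W
6 5/4 10/13 -105/52 5/8 0 -8 S
7 160/97 32/29 -7744/2813 80/97 0 -7 E
final -1 -7 N

n=0: pose=(-1,-7,N); sL=80/97, sR=80/53; mL=-12000/5141, mR=40/97; mL+mR=-9880/5141 → advance -1; mR−mL=14120/5141 → turn +1·90°
n=1: pose=(-1,-8,W); sL=32/45, sR=160/169; mL=-12608/7605, mR=16/45; mL+mR=-9904/7605 → advance -1; mR−mL=5104/2535 → turn +1·90°
n=2: pose=(0,-8,S); sL=5/4, sR=10/13; mL=-105/52, mR=5/8; mL+mR=-145/104 → advance -1; mR−mL=275/104 → turn +1·90°
n=3: pose=(0,-7,E); sL=160/97, sR=32/29; mL=-7744/2813, mR=80/97; mL+mR=-5424/2813 → advance -1; mR−mL=10064/2813 → turn +1·90°
n=4: pose=(-1,-7,N); sL=80/97, sR=80/53; mL=-12000/5141, mR=40/97; mL+mR=-9880/5141 → advance -1; mR−mL=14120/5141 → turn +1·90°
n=5: pose=(-1,-8,W); sL=32/45, sR=160/169; mL=-12608/7605, mR=16/45; mL+mR=-9904/7605 → advance -1; mR−mL=5104/2535 → turn +1·90°
n=6: pose=(0,-8,S); sL=5/4, sR=10/13; mL=-105/52, mR=5/8; mL+mR=-145/104 → advance -1; mR−mL=275/104 → turn +1·90°
n=7: pose=(0,-7,E); sL=160/97, sR=32/29; mL=-7744/2813, mR=80/97; mL+mR=-5424/2813 → advance -1; mR−mL=10064/2813 → turn +1·90°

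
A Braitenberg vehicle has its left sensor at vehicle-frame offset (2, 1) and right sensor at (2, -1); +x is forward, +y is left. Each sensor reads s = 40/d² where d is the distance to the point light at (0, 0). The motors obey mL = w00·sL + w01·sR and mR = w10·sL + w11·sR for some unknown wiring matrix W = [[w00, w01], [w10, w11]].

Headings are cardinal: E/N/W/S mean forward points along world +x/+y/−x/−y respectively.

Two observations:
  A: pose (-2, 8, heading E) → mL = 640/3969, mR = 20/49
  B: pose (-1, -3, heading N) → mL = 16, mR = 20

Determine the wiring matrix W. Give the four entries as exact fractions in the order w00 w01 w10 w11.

obs A: pose=(-2,8,E) → sL=40/81, sR=40/49, mL=640/3969, mR=20/49
obs B: pose=(-1,-3,N) → sL=8, sR=40, mL=16, mR=20
sensor matrix S = [[40/81, 40/49], [8, 40]]; det S = 52480/3969
solve [mL_A; mL_B] = S·[w00; w01] and [mR_A; mR_B] = S·[w10; w11]:
  w00 = -1/2, w01 = 1/2, w10 = 0, w11 = 1/2

-1/2 1/2 0 1/2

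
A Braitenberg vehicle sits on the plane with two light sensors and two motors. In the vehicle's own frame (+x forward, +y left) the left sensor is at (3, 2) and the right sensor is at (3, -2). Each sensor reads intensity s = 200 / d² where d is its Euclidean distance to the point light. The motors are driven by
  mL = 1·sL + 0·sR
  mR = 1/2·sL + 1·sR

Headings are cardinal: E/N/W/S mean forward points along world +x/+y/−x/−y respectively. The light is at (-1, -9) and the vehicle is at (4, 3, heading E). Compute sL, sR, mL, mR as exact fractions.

left sensor world pos  = (7, 5); dL² = 260
right sensor world pos = (7, 1); dR² = 164
sL = 200/260 = 10/13
sR = 200/164 = 50/41
mL = 1·sL + 0·sR = 10/13
mR = 1/2·sL + 1·sR = 855/533

10/13 50/41 10/13 855/533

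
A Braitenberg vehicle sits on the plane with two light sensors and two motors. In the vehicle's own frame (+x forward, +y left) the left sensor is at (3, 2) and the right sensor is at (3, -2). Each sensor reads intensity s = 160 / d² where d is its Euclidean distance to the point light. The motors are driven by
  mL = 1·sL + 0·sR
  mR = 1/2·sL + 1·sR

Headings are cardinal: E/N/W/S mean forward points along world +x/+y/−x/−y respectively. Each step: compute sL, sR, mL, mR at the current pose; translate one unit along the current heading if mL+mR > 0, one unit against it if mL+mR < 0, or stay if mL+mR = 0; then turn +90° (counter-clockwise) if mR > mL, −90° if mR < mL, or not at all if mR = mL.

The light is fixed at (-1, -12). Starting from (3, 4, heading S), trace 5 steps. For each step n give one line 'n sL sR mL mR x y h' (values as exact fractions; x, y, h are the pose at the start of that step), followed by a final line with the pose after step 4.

n=0: pose=(3,4,S); sL=32/41, sR=160/173; mL=32/41, mR=9328/7093; mL+mR=14864/7093 → advance +1; mR−mL=3792/7093 → turn +1·90°
n=1: pose=(3,3,E); sL=80/169, sR=80/109; mL=80/169, mR=17880/18421; mL+mR=26600/18421 → advance +1; mR−mL=9160/18421 → turn +1·90°
n=2: pose=(4,3,N); sL=160/333, sR=160/373; mL=160/333, mR=83120/124209; mL+mR=47600/41403 → advance +1; mR−mL=23440/124209 → turn +1·90°
n=3: pose=(4,4,W); sL=4/5, sR=20/41; mL=4/5, mR=182/205; mL+mR=346/205 → advance +1; mR−mL=18/205 → turn +1·90°
n=4: pose=(3,4,S); sL=32/41, sR=160/173; mL=32/41, mR=9328/7093; mL+mR=14864/7093 → advance +1; mR−mL=3792/7093 → turn +1·90°

0 32/41 160/173 32/41 9328/7093 3 4 S
1 80/169 80/109 80/169 17880/18421 3 3 E
2 160/333 160/373 160/333 83120/124209 4 3 N
3 4/5 20/41 4/5 182/205 4 4 W
4 32/41 160/173 32/41 9328/7093 3 4 S
final 3 3 E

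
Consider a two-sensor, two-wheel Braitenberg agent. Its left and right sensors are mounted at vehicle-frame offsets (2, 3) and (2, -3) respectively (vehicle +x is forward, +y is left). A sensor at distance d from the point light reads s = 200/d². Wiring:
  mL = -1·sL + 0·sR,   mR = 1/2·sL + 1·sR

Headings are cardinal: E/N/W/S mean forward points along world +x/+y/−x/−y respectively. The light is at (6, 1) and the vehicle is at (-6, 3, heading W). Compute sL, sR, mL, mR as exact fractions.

200/197 200/221 -200/197 61500/43537

left sensor world pos  = (-8, 0); dL² = 197
right sensor world pos = (-8, 6); dR² = 221
sL = 200/197 = 200/197
sR = 200/221 = 200/221
mL = -1·sL + 0·sR = -200/197
mR = 1/2·sL + 1·sR = 61500/43537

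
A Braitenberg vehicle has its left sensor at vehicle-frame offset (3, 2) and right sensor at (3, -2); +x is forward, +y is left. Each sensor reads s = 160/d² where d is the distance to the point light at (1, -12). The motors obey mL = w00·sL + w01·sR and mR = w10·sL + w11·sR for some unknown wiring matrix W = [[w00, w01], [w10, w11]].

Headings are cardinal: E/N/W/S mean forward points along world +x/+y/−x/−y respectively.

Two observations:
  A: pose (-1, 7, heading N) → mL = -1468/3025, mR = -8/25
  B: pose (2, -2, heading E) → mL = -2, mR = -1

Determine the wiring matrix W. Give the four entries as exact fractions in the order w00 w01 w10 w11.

obs A: pose=(-1,7,N) → sL=8/25, sR=40/121, mL=-1468/3025, mR=-8/25
obs B: pose=(2,-2,E) → sL=1, sR=2, mL=-2, mR=-1
sensor matrix S = [[8/25, 40/121], [1, 2]]; det S = 936/3025
solve [mL_A; mL_B] = S·[w00; w01] and [mR_A; mR_B] = S·[w10; w11]:
  w00 = -1, w01 = -1/2, w10 = -1, w11 = 0

-1 -1/2 -1 0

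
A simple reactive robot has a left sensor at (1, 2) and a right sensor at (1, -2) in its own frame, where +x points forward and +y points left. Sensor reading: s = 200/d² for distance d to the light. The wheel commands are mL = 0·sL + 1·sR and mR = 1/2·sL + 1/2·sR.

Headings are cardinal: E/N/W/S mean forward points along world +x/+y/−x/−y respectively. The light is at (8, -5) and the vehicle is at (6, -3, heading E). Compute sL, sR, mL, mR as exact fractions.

200/17 200 200 1800/17

left sensor world pos  = (7, -1); dL² = 17
right sensor world pos = (7, -5); dR² = 1
sL = 200/17 = 200/17
sR = 200/1 = 200
mL = 0·sL + 1·sR = 200
mR = 1/2·sL + 1/2·sR = 1800/17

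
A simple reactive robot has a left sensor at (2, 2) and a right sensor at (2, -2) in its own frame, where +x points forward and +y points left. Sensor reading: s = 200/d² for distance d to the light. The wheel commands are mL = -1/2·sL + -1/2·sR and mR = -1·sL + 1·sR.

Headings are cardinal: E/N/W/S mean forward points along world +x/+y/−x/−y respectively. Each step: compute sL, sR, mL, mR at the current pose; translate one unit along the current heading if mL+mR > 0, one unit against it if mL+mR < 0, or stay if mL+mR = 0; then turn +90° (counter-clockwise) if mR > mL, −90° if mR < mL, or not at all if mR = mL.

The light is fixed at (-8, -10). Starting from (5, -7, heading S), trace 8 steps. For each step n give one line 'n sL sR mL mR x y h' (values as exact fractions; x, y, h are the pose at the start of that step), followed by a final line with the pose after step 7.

0 100/113 100/61 -8700/6893 5200/6893 5 -7 S
1 200/261 200/229 -49000/59769 6400/59769 5 -6 E
2 25/17 25/29 -575/493 -300/493 4 -6 N
3 200/101 8/5 -904/505 -192/505 4 -7 W
4 100/113 100/61 -8700/6893 5200/6893 5 -7 S
5 200/261 200/229 -49000/59769 6400/59769 5 -6 E
6 25/17 25/29 -575/493 -300/493 4 -6 N
7 200/101 8/5 -904/505 -192/505 4 -7 W
final 5 -7 S

n=0: pose=(5,-7,S); sL=100/113, sR=100/61; mL=-8700/6893, mR=5200/6893; mL+mR=-3500/6893 → advance -1; mR−mL=13900/6893 → turn +1·90°
n=1: pose=(5,-6,E); sL=200/261, sR=200/229; mL=-49000/59769, mR=6400/59769; mL+mR=-14200/19923 → advance -1; mR−mL=55400/59769 → turn +1·90°
n=2: pose=(4,-6,N); sL=25/17, sR=25/29; mL=-575/493, mR=-300/493; mL+mR=-875/493 → advance -1; mR−mL=275/493 → turn +1·90°
n=3: pose=(4,-7,W); sL=200/101, sR=8/5; mL=-904/505, mR=-192/505; mL+mR=-1096/505 → advance -1; mR−mL=712/505 → turn +1·90°
n=4: pose=(5,-7,S); sL=100/113, sR=100/61; mL=-8700/6893, mR=5200/6893; mL+mR=-3500/6893 → advance -1; mR−mL=13900/6893 → turn +1·90°
n=5: pose=(5,-6,E); sL=200/261, sR=200/229; mL=-49000/59769, mR=6400/59769; mL+mR=-14200/19923 → advance -1; mR−mL=55400/59769 → turn +1·90°
n=6: pose=(4,-6,N); sL=25/17, sR=25/29; mL=-575/493, mR=-300/493; mL+mR=-875/493 → advance -1; mR−mL=275/493 → turn +1·90°
n=7: pose=(4,-7,W); sL=200/101, sR=8/5; mL=-904/505, mR=-192/505; mL+mR=-1096/505 → advance -1; mR−mL=712/505 → turn +1·90°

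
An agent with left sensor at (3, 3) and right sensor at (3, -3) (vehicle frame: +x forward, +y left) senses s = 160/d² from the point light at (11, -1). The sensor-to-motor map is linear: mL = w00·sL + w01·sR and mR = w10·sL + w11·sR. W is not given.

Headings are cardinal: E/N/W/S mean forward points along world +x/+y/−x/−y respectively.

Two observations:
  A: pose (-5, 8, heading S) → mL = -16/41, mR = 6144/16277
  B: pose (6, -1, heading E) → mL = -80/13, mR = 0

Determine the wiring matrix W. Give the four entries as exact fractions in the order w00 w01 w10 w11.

obs A: pose=(-5,8,S) → sL=32/41, sR=160/397, mL=-16/41, mR=6144/16277
obs B: pose=(6,-1,E) → sL=160/13, sR=160/13, mL=-80/13, mR=0
sensor matrix S = [[32/41, 160/397], [160/13, 160/13]]; det S = 983040/211601
solve [mL_A; mL_B] = S·[w00; w01] and [mR_A; mR_B] = S·[w10; w11]:
  w00 = -1/2, w01 = 0, w10 = 1, w11 = -1

-1/2 0 1 -1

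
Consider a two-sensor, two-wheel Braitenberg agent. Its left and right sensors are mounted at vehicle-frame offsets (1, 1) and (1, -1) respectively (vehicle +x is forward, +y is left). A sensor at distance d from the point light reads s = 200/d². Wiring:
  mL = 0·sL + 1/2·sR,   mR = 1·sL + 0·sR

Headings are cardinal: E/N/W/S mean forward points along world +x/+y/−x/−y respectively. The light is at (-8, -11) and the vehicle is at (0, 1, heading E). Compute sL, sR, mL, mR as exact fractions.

left sensor world pos  = (1, 2); dL² = 250
right sensor world pos = (1, 0); dR² = 202
sL = 200/250 = 4/5
sR = 200/202 = 100/101
mL = 0·sL + 1/2·sR = 50/101
mR = 1·sL + 0·sR = 4/5

4/5 100/101 50/101 4/5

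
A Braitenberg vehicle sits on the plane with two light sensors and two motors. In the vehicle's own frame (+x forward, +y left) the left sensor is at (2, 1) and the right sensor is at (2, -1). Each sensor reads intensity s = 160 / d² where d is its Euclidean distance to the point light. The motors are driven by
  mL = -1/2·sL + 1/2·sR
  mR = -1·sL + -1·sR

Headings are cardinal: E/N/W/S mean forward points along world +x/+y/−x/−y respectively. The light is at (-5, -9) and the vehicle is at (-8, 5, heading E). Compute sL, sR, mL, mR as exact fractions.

80/113 16/17 224/1921 -3168/1921

left sensor world pos  = (-6, 6); dL² = 226
right sensor world pos = (-6, 4); dR² = 170
sL = 160/226 = 80/113
sR = 160/170 = 16/17
mL = -1/2·sL + 1/2·sR = 224/1921
mR = -1·sL + -1·sR = -3168/1921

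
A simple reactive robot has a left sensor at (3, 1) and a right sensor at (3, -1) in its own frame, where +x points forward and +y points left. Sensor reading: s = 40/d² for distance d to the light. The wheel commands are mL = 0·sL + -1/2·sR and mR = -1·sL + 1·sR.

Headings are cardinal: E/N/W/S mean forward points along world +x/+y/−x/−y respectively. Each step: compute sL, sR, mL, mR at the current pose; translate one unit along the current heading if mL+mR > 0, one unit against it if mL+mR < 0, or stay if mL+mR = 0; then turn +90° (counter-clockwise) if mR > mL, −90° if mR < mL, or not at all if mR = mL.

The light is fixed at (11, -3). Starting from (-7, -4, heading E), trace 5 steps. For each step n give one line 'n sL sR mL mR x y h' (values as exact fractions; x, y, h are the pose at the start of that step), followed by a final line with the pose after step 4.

n=0: pose=(-7,-4,E); sL=8/45, sR=40/229; mL=-20/229, mR=-32/10305; mL+mR=-932/10305 → advance -1; mR−mL=868/10305 → turn +1·90°
n=1: pose=(-8,-4,N); sL=10/101, sR=5/41; mL=-5/82, mR=95/4141; mL+mR=-315/8282 → advance -1; mR−mL=695/8282 → turn +1·90°
n=2: pose=(-8,-5,W); sL=40/493, sR=8/97; mL=-4/97, mR=64/47821; mL+mR=-1908/47821 → advance -1; mR−mL=2036/47821 → turn +1·90°
n=3: pose=(-7,-5,S); sL=20/157, sR=20/193; mL=-10/193, mR=-720/30301; mL+mR=-2290/30301 → advance -1; mR−mL=850/30301 → turn +1·90°
n=4: pose=(-7,-4,E); sL=8/45, sR=40/229; mL=-20/229, mR=-32/10305; mL+mR=-932/10305 → advance -1; mR−mL=868/10305 → turn +1·90°

0 8/45 40/229 -20/229 -32/10305 -7 -4 E
1 10/101 5/41 -5/82 95/4141 -8 -4 N
2 40/493 8/97 -4/97 64/47821 -8 -5 W
3 20/157 20/193 -10/193 -720/30301 -7 -5 S
4 8/45 40/229 -20/229 -32/10305 -7 -4 E
final -8 -4 N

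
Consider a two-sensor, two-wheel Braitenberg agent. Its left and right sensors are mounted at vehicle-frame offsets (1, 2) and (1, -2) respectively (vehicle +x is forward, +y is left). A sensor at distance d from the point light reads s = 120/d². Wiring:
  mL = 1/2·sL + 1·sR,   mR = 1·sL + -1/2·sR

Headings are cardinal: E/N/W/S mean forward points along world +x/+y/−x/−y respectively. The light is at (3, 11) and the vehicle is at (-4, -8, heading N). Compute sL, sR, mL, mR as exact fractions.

left sensor world pos  = (-6, -7); dL² = 405
right sensor world pos = (-2, -7); dR² = 349
sL = 120/405 = 8/27
sR = 120/349 = 120/349
mL = 1/2·sL + 1·sR = 4636/9423
mR = 1·sL + -1/2·sR = 1172/9423

8/27 120/349 4636/9423 1172/9423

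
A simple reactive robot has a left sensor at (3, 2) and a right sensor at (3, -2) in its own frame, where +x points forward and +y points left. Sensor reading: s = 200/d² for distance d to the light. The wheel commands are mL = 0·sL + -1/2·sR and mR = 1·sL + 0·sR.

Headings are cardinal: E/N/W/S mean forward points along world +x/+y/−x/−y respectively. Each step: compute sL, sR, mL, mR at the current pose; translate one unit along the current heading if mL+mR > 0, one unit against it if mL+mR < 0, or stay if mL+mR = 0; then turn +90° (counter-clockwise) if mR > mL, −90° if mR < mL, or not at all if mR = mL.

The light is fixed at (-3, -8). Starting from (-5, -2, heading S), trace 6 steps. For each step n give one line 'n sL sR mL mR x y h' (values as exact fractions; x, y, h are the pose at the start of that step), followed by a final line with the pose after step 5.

n=0: pose=(-5,-2,S); sL=200/9, sR=8; mL=-4, mR=200/9; mL+mR=164/9 → advance +1; mR−mL=236/9 → turn +1·90°
n=1: pose=(-5,-3,E); sL=4, sR=20; mL=-10, mR=4; mL+mR=-6 → advance -1; mR−mL=14 → turn +1·90°
n=2: pose=(-6,-3,N); sL=200/89, sR=40/13; mL=-20/13, mR=200/89; mL+mR=820/1157 → advance +1; mR−mL=4380/1157 → turn +1·90°
n=3: pose=(-6,-2,W); sL=50/13, sR=2; mL=-1, mR=50/13; mL+mR=37/13 → advance +1; mR−mL=63/13 → turn +1·90°
n=4: pose=(-7,-2,S); sL=200/13, sR=40/9; mL=-20/9, mR=200/13; mL+mR=1540/117 → advance +1; mR−mL=2060/117 → turn +1·90°
n=5: pose=(-7,-3,E); sL=4, sR=20; mL=-10, mR=4; mL+mR=-6 → advance -1; mR−mL=14 → turn +1·90°

0 200/9 8 -4 200/9 -5 -2 S
1 4 20 -10 4 -5 -3 E
2 200/89 40/13 -20/13 200/89 -6 -3 N
3 50/13 2 -1 50/13 -6 -2 W
4 200/13 40/9 -20/9 200/13 -7 -2 S
5 4 20 -10 4 -7 -3 E
final -8 -3 N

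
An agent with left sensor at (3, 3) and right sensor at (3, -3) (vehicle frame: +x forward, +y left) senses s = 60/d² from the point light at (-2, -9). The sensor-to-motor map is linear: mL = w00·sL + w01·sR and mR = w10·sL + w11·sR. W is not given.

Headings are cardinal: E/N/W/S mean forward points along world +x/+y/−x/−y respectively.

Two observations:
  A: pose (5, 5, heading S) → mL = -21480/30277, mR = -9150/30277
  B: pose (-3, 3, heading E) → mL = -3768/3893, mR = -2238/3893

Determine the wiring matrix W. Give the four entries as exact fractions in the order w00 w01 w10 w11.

obs A: pose=(5,5,S) → sL=60/221, sR=60/137, mL=-21480/30277, mR=-9150/30277
obs B: pose=(-3,3,E) → sL=60/229, sR=12/17, mL=-3768/3893, mR=-2238/3893
sensor matrix S = [[60/221, 60/137], [60/229, 12/17]]; det S = 9063360/117868361
solve [mL_A; mL_B] = S·[w00; w01] and [mR_A; mR_B] = S·[w10; w11]:
  w00 = -1, w01 = -1, w10 = 1/2, w11 = -1

-1 -1 1/2 -1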